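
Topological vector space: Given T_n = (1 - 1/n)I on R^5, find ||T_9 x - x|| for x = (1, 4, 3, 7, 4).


T_9 x - x = (1 - 1/9)x - x = -x/9
||x|| = sqrt(91) = 9.5394
||T_9 x - x|| = ||x||/9 = 9.5394/9 = 1.0599

1.0599


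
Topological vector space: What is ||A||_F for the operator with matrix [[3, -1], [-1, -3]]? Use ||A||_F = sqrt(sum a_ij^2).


||A||_F^2 = sum a_ij^2
= 3^2 + (-1)^2 + (-1)^2 + (-3)^2
= 9 + 1 + 1 + 9 = 20
||A||_F = sqrt(20) = 4.4721

4.4721


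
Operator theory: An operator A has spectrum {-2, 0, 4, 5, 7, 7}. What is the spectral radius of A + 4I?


Spectrum of A + 4I = {2, 4, 8, 9, 11, 11}
Spectral radius = max |lambda| over the shifted spectrum
= max(2, 4, 8, 9, 11, 11) = 11

11


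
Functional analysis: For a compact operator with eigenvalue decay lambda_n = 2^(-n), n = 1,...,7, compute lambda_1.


The eigenvalue formula gives lambda_1 = 1/2^1
= 1/2
= 0.5000

0.5000


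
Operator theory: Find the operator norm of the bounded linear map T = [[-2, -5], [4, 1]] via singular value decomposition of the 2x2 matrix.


A^T A = [[20, 14], [14, 26]]
trace(A^T A) = 46, det(A^T A) = 324
discriminant = 46^2 - 4*324 = 820
Largest eigenvalue of A^T A = (trace + sqrt(disc))/2 = 37.3178
||T|| = sqrt(37.3178) = 6.1088

6.1088


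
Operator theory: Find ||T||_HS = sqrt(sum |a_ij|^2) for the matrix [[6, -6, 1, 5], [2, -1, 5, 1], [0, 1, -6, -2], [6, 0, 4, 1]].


The Hilbert-Schmidt norm is sqrt(sum of squares of all entries).
Sum of squares = 6^2 + (-6)^2 + 1^2 + 5^2 + 2^2 + (-1)^2 + 5^2 + 1^2 + 0^2 + 1^2 + (-6)^2 + (-2)^2 + 6^2 + 0^2 + 4^2 + 1^2
= 36 + 36 + 1 + 25 + 4 + 1 + 25 + 1 + 0 + 1 + 36 + 4 + 36 + 0 + 16 + 1 = 223
||T||_HS = sqrt(223) = 14.9332

14.9332


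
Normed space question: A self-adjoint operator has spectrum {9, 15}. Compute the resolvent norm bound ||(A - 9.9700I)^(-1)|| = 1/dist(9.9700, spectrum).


dist(9.9700, {9, 15}) = min(|9.9700 - 9|, |9.9700 - 15|)
= min(0.9700, 5.0300) = 0.9700
Resolvent bound = 1/0.9700 = 1.0309

1.0309


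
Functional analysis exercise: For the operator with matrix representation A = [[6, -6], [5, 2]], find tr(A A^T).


trace(A * A^T) = sum of squares of all entries
= 6^2 + (-6)^2 + 5^2 + 2^2
= 36 + 36 + 25 + 4
= 101

101


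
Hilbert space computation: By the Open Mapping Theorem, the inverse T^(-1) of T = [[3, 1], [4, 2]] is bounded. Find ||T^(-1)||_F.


det(T) = 3*2 - 1*4 = 2
T^(-1) = (1/2) * [[2, -1], [-4, 3]] = [[1.0000, -0.5000], [-2.0000, 1.5000]]
||T^(-1)||_F^2 = 1.0000^2 + (-0.5000)^2 + (-2.0000)^2 + 1.5000^2 = 7.5000
||T^(-1)||_F = sqrt(7.5000) = 2.7386

2.7386


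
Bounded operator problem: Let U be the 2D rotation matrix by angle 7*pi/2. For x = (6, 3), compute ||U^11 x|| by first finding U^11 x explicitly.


U is a rotation by theta = 7*pi/2
U^11 = rotation by 11*theta = 77*pi/2 = 1*pi/2 (mod 2*pi)
cos(1*pi/2) = 0.0000, sin(1*pi/2) = 1.0000
U^11 x = (0.0000 * 6 - 1.0000 * 3, 1.0000 * 6 + 0.0000 * 3)
= (-3.0000, 6.0000)
||U^11 x|| = sqrt((-3.0000)^2 + 6.0000^2) = sqrt(45.0000) = 6.7082

6.7082


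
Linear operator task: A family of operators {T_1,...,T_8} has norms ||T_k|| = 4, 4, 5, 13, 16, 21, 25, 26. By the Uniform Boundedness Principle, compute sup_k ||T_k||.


By the Uniform Boundedness Principle, the supremum of norms is finite.
sup_k ||T_k|| = max(4, 4, 5, 13, 16, 21, 25, 26) = 26

26


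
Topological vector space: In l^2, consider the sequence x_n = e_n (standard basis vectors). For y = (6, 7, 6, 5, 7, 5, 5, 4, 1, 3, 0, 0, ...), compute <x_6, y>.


x_6 = e_6 is the standard basis vector with 1 in position 6.
<x_6, y> = y_6 = 5
As n -> infinity, <x_n, y> -> 0, confirming weak convergence of (x_n) to 0.

5


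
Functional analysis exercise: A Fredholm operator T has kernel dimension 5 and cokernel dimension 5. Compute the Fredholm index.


The Fredholm index is defined as ind(T) = dim(ker T) - dim(coker T)
= 5 - 5
= 0

0


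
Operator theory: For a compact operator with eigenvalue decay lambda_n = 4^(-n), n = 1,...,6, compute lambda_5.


The eigenvalue formula gives lambda_5 = 1/4^5
= 1/1024
= 9.7656e-04

9.7656e-04


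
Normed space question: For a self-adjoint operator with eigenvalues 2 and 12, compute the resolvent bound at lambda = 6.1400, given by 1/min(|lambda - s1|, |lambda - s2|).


dist(6.1400, {2, 12}) = min(|6.1400 - 2|, |6.1400 - 12|)
= min(4.1400, 5.8600) = 4.1400
Resolvent bound = 1/4.1400 = 0.2415

0.2415


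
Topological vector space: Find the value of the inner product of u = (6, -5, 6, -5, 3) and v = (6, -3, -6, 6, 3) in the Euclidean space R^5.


Computing the standard inner product <u, v> = sum u_i * v_i
= 6*6 + -5*-3 + 6*-6 + -5*6 + 3*3
= 36 + 15 + -36 + -30 + 9
= -6

-6


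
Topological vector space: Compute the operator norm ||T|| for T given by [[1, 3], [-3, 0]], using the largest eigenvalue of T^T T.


A^T A = [[10, 3], [3, 9]]
trace(A^T A) = 19, det(A^T A) = 81
discriminant = 19^2 - 4*81 = 37
Largest eigenvalue of A^T A = (trace + sqrt(disc))/2 = 12.5414
||T|| = sqrt(12.5414) = 3.5414

3.5414


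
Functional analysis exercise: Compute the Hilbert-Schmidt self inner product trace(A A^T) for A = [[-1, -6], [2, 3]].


trace(A * A^T) = sum of squares of all entries
= (-1)^2 + (-6)^2 + 2^2 + 3^2
= 1 + 36 + 4 + 9
= 50

50


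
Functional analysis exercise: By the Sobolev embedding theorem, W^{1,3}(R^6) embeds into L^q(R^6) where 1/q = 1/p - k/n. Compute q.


Using the Sobolev embedding formula: 1/q = 1/p - k/n
1/q = 1/3 - 1/6 = 1/6
q = 1/(1/6) = 6

6.0000


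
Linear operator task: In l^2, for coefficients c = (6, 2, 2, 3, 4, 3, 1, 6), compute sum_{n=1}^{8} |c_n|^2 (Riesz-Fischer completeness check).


sum |c_n|^2 = 6^2 + 2^2 + 2^2 + 3^2 + 4^2 + 3^2 + 1^2 + 6^2
= 36 + 4 + 4 + 9 + 16 + 9 + 1 + 36
= 115

115


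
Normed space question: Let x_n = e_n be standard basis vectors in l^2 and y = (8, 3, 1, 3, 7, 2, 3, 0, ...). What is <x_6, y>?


x_6 = e_6 is the standard basis vector with 1 in position 6.
<x_6, y> = y_6 = 2
As n -> infinity, <x_n, y> -> 0, confirming weak convergence of (x_n) to 0.

2


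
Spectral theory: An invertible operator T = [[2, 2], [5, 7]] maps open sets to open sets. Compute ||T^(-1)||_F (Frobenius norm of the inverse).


det(T) = 2*7 - 2*5 = 4
T^(-1) = (1/4) * [[7, -2], [-5, 2]] = [[1.7500, -0.5000], [-1.2500, 0.5000]]
||T^(-1)||_F^2 = 1.7500^2 + (-0.5000)^2 + (-1.2500)^2 + 0.5000^2 = 5.1250
||T^(-1)||_F = sqrt(5.1250) = 2.2638

2.2638


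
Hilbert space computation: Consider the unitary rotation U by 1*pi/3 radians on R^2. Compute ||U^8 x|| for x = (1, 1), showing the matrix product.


U is a rotation by theta = 1*pi/3
U^8 = rotation by 8*theta = 8*pi/3 = 2*pi/3 (mod 2*pi)
cos(2*pi/3) = -0.5000, sin(2*pi/3) = 0.8660
U^8 x = (-0.5000 * 1 - 0.8660 * 1, 0.8660 * 1 + -0.5000 * 1)
= (-1.3660, 0.3660)
||U^8 x|| = sqrt((-1.3660)^2 + 0.3660^2) = sqrt(2.0000) = 1.4142

1.4142


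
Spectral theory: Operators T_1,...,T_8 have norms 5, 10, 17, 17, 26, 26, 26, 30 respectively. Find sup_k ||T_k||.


By the Uniform Boundedness Principle, the supremum of norms is finite.
sup_k ||T_k|| = max(5, 10, 17, 17, 26, 26, 26, 30) = 30

30


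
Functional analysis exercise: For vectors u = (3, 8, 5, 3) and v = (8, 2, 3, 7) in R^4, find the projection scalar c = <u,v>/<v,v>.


Computing <u,v> = 3*8 + 8*2 + 5*3 + 3*7 = 76
Computing <v,v> = 8^2 + 2^2 + 3^2 + 7^2 = 126
Projection coefficient = 76/126 = 0.6032

0.6032


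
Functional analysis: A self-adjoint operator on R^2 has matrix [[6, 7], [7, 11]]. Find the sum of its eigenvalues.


For a self-adjoint (symmetric) matrix, the eigenvalues are real.
The sum of eigenvalues equals the trace of the matrix.
trace = 6 + 11 = 17

17


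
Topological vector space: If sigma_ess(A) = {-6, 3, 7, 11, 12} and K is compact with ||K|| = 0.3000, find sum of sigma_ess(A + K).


By Weyl's theorem, the essential spectrum is invariant under compact perturbations.
sigma_ess(A + K) = sigma_ess(A) = {-6, 3, 7, 11, 12}
Sum = -6 + 3 + 7 + 11 + 12 = 27

27


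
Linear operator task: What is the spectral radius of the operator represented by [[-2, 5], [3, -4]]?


For a 2x2 matrix, eigenvalues satisfy lambda^2 - (trace)*lambda + det = 0
trace = -2 + -4 = -6
det = -2*-4 - 5*3 = -7
discriminant = (-6)^2 - 4*(-7) = 64
spectral radius = max |eigenvalue| = 7.0000

7.0000


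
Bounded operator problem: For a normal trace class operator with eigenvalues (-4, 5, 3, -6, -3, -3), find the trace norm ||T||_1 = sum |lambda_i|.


For a normal operator, singular values equal |eigenvalues|.
Trace norm = sum |lambda_i| = 4 + 5 + 3 + 6 + 3 + 3
= 24

24


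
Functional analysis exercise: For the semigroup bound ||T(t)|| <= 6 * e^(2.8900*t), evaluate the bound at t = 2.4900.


||T(2.4900)|| <= 6 * exp(2.8900 * 2.4900)
= 6 * exp(7.1961)
= 6 * 1334.2172
= 8005.3029

8005.3029


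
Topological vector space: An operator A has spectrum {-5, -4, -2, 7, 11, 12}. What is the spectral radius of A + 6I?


Spectrum of A + 6I = {1, 2, 4, 13, 17, 18}
Spectral radius = max |lambda| over the shifted spectrum
= max(1, 2, 4, 13, 17, 18) = 18

18


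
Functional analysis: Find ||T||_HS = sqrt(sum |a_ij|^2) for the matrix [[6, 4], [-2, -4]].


The Hilbert-Schmidt norm is sqrt(sum of squares of all entries).
Sum of squares = 6^2 + 4^2 + (-2)^2 + (-4)^2
= 36 + 16 + 4 + 16 = 72
||T||_HS = sqrt(72) = 8.4853

8.4853


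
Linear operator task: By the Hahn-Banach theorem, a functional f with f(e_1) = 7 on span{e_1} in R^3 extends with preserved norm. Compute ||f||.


The norm of f is given by ||f|| = sup_{||x||=1} |f(x)|.
On span{e_1}, ||e_1|| = 1, so ||f|| = |f(e_1)| / ||e_1||
= |7| / 1 = 7.0000

7.0000


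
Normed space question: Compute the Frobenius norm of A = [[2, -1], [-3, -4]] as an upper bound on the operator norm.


||A||_F^2 = sum a_ij^2
= 2^2 + (-1)^2 + (-3)^2 + (-4)^2
= 4 + 1 + 9 + 16 = 30
||A||_F = sqrt(30) = 5.4772

5.4772


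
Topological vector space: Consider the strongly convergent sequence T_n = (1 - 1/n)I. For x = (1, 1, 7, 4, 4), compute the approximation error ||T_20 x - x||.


T_20 x - x = (1 - 1/20)x - x = -x/20
||x|| = sqrt(83) = 9.1104
||T_20 x - x|| = ||x||/20 = 9.1104/20 = 0.4555

0.4555


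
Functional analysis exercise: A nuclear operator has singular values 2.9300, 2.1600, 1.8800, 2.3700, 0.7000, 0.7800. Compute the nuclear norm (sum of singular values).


The nuclear norm is the sum of all singular values.
||T||_1 = 2.9300 + 2.1600 + 1.8800 + 2.3700 + 0.7000 + 0.7800
= 10.8200

10.8200


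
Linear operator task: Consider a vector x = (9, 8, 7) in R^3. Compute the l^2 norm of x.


The l^2 norm = (sum |x_i|^2)^(1/2)
Sum of 2th powers = 81 + 64 + 49 = 194
||x||_2 = (194)^(1/2) = 13.9284

13.9284


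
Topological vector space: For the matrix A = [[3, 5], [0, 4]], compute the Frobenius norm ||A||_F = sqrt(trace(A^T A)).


||A||_F^2 = sum a_ij^2
= 3^2 + 5^2 + 0^2 + 4^2
= 9 + 25 + 0 + 16 = 50
||A||_F = sqrt(50) = 7.0711

7.0711


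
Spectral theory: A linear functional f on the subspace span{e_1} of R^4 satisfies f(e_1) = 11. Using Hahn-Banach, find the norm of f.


The norm of f is given by ||f|| = sup_{||x||=1} |f(x)|.
On span{e_1}, ||e_1|| = 1, so ||f|| = |f(e_1)| / ||e_1||
= |11| / 1 = 11.0000

11.0000


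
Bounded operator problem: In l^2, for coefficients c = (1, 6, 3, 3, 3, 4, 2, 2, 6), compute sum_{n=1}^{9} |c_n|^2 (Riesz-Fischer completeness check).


sum |c_n|^2 = 1^2 + 6^2 + 3^2 + 3^2 + 3^2 + 4^2 + 2^2 + 2^2 + 6^2
= 1 + 36 + 9 + 9 + 9 + 16 + 4 + 4 + 36
= 124

124


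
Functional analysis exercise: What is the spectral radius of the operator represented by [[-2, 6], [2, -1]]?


For a 2x2 matrix, eigenvalues satisfy lambda^2 - (trace)*lambda + det = 0
trace = -2 + -1 = -3
det = -2*-1 - 6*2 = -10
discriminant = (-3)^2 - 4*(-10) = 49
spectral radius = max |eigenvalue| = 5.0000

5.0000


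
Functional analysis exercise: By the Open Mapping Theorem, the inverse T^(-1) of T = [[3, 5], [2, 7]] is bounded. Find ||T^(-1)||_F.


det(T) = 3*7 - 5*2 = 11
T^(-1) = (1/11) * [[7, -5], [-2, 3]] = [[0.6364, -0.4545], [-0.1818, 0.2727]]
||T^(-1)||_F^2 = 0.6364^2 + (-0.4545)^2 + (-0.1818)^2 + 0.2727^2 = 0.7190
||T^(-1)||_F = sqrt(0.7190) = 0.8479

0.8479


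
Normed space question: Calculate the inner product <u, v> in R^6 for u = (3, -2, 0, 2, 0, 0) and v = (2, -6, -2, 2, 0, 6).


Computing the standard inner product <u, v> = sum u_i * v_i
= 3*2 + -2*-6 + 0*-2 + 2*2 + 0*0 + 0*6
= 6 + 12 + 0 + 4 + 0 + 0
= 22

22


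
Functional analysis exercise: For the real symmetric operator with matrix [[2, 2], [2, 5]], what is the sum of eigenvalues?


For a self-adjoint (symmetric) matrix, the eigenvalues are real.
The sum of eigenvalues equals the trace of the matrix.
trace = 2 + 5 = 7

7


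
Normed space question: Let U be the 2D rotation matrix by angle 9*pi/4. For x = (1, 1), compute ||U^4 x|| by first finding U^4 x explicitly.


U is a rotation by theta = 9*pi/4
U^4 = rotation by 4*theta = 36*pi/4 = 4*pi/4 (mod 2*pi)
cos(4*pi/4) = -1.0000, sin(4*pi/4) = 0.0000
U^4 x = (-1.0000 * 1 - 0.0000 * 1, 0.0000 * 1 + -1.0000 * 1)
= (-1.0000, -1.0000)
||U^4 x|| = sqrt((-1.0000)^2 + (-1.0000)^2) = sqrt(2.0000) = 1.4142

1.4142


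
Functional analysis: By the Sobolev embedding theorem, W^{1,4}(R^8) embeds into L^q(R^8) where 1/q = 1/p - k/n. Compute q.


Using the Sobolev embedding formula: 1/q = 1/p - k/n
1/q = 1/4 - 1/8 = 1/8
q = 1/(1/8) = 8

8.0000


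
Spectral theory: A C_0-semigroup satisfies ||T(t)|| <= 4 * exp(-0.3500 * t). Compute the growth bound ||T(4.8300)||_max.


||T(4.8300)|| <= 4 * exp(-0.3500 * 4.8300)
= 4 * exp(-1.6905)
= 4 * 0.1844
= 0.7377

0.7377


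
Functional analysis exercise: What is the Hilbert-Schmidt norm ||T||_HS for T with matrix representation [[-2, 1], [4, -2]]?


The Hilbert-Schmidt norm is sqrt(sum of squares of all entries).
Sum of squares = (-2)^2 + 1^2 + 4^2 + (-2)^2
= 4 + 1 + 16 + 4 = 25
||T||_HS = sqrt(25) = 5.0000

5.0000


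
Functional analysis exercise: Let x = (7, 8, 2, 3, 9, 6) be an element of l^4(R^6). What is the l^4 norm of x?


The l^4 norm = (sum |x_i|^4)^(1/4)
Sum of 4th powers = 2401 + 4096 + 16 + 81 + 6561 + 1296 = 14451
||x||_4 = (14451)^(1/4) = 10.9641

10.9641


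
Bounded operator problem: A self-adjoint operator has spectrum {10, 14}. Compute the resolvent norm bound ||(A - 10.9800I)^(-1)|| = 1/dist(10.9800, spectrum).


dist(10.9800, {10, 14}) = min(|10.9800 - 10|, |10.9800 - 14|)
= min(0.9800, 3.0200) = 0.9800
Resolvent bound = 1/0.9800 = 1.0204

1.0204


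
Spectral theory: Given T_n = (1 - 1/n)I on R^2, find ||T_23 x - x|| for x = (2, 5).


T_23 x - x = (1 - 1/23)x - x = -x/23
||x|| = sqrt(29) = 5.3852
||T_23 x - x|| = ||x||/23 = 5.3852/23 = 0.2341

0.2341


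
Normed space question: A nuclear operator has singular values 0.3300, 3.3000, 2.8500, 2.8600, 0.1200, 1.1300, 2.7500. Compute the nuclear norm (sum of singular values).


The nuclear norm is the sum of all singular values.
||T||_1 = 0.3300 + 3.3000 + 2.8500 + 2.8600 + 0.1200 + 1.1300 + 2.7500
= 13.3400

13.3400


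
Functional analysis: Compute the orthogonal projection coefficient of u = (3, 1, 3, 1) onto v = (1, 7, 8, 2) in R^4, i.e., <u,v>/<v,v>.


Computing <u,v> = 3*1 + 1*7 + 3*8 + 1*2 = 36
Computing <v,v> = 1^2 + 7^2 + 8^2 + 2^2 = 118
Projection coefficient = 36/118 = 0.3051

0.3051


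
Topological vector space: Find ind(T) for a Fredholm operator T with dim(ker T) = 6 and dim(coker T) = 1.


The Fredholm index is defined as ind(T) = dim(ker T) - dim(coker T)
= 6 - 1
= 5

5


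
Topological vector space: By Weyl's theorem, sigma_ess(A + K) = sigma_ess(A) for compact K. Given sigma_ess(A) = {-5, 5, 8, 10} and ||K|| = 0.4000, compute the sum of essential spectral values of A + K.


By Weyl's theorem, the essential spectrum is invariant under compact perturbations.
sigma_ess(A + K) = sigma_ess(A) = {-5, 5, 8, 10}
Sum = -5 + 5 + 8 + 10 = 18

18


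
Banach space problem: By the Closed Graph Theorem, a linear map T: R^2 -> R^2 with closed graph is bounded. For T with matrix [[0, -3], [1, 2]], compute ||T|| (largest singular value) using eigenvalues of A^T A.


A^T A = [[1, 2], [2, 13]]
trace(A^T A) = 14, det(A^T A) = 9
discriminant = 14^2 - 4*9 = 160
Largest eigenvalue of A^T A = (trace + sqrt(disc))/2 = 13.3246
||T|| = sqrt(13.3246) = 3.6503

3.6503


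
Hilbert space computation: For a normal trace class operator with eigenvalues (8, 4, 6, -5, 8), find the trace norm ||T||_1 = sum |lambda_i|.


For a normal operator, singular values equal |eigenvalues|.
Trace norm = sum |lambda_i| = 8 + 4 + 6 + 5 + 8
= 31

31


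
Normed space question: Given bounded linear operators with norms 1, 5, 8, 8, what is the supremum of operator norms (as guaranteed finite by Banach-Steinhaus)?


By the Uniform Boundedness Principle, the supremum of norms is finite.
sup_k ||T_k|| = max(1, 5, 8, 8) = 8

8


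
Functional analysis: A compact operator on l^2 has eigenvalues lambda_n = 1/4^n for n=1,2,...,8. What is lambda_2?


The eigenvalue formula gives lambda_2 = 1/4^2
= 1/16
= 0.0625

0.0625


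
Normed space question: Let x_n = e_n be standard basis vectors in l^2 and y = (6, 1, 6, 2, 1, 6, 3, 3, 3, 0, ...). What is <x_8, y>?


x_8 = e_8 is the standard basis vector with 1 in position 8.
<x_8, y> = y_8 = 3
As n -> infinity, <x_n, y> -> 0, confirming weak convergence of (x_n) to 0.

3


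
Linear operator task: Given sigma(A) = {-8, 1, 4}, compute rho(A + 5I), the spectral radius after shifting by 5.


Spectrum of A + 5I = {-3, 6, 9}
Spectral radius = max |lambda| over the shifted spectrum
= max(3, 6, 9) = 9

9


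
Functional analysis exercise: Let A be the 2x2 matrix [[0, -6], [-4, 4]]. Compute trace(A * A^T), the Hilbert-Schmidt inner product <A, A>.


trace(A * A^T) = sum of squares of all entries
= 0^2 + (-6)^2 + (-4)^2 + 4^2
= 0 + 36 + 16 + 16
= 68

68


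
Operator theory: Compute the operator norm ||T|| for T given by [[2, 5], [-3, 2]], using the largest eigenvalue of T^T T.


A^T A = [[13, 4], [4, 29]]
trace(A^T A) = 42, det(A^T A) = 361
discriminant = 42^2 - 4*361 = 320
Largest eigenvalue of A^T A = (trace + sqrt(disc))/2 = 29.9443
||T|| = sqrt(29.9443) = 5.4721

5.4721


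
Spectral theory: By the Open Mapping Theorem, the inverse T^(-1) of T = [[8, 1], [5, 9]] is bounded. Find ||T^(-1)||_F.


det(T) = 8*9 - 1*5 = 67
T^(-1) = (1/67) * [[9, -1], [-5, 8]] = [[0.1343, -0.0149], [-0.0746, 0.1194]]
||T^(-1)||_F^2 = 0.1343^2 + (-0.0149)^2 + (-0.0746)^2 + 0.1194^2 = 0.0381
||T^(-1)||_F = sqrt(0.0381) = 0.1952

0.1952


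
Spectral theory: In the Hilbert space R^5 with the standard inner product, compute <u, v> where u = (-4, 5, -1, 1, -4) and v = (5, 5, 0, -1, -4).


Computing the standard inner product <u, v> = sum u_i * v_i
= -4*5 + 5*5 + -1*0 + 1*-1 + -4*-4
= -20 + 25 + 0 + -1 + 16
= 20

20


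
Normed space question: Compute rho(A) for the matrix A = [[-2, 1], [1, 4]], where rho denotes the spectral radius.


For a 2x2 matrix, eigenvalues satisfy lambda^2 - (trace)*lambda + det = 0
trace = -2 + 4 = 2
det = -2*4 - 1*1 = -9
discriminant = 2^2 - 4*(-9) = 40
spectral radius = max |eigenvalue| = 4.1623

4.1623


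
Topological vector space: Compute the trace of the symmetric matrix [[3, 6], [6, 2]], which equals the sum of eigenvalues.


For a self-adjoint (symmetric) matrix, the eigenvalues are real.
The sum of eigenvalues equals the trace of the matrix.
trace = 3 + 2 = 5

5


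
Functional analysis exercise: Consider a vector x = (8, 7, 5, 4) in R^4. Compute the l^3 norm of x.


The l^3 norm = (sum |x_i|^3)^(1/3)
Sum of 3th powers = 512 + 343 + 125 + 64 = 1044
||x||_3 = (1044)^(1/3) = 10.1446

10.1446


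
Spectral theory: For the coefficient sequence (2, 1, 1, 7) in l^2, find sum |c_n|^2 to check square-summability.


sum |c_n|^2 = 2^2 + 1^2 + 1^2 + 7^2
= 4 + 1 + 1 + 49
= 55

55


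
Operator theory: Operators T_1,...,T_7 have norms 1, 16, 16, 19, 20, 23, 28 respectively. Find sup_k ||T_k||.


By the Uniform Boundedness Principle, the supremum of norms is finite.
sup_k ||T_k|| = max(1, 16, 16, 19, 20, 23, 28) = 28

28


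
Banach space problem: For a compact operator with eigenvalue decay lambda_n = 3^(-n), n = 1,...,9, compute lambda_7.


The eigenvalue formula gives lambda_7 = 1/3^7
= 1/2187
= 4.5725e-04

4.5725e-04


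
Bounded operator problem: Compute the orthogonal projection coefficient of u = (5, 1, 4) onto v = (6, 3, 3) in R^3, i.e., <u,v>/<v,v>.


Computing <u,v> = 5*6 + 1*3 + 4*3 = 45
Computing <v,v> = 6^2 + 3^2 + 3^2 = 54
Projection coefficient = 45/54 = 0.8333

0.8333


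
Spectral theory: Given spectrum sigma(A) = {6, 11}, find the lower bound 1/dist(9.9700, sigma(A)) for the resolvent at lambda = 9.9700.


dist(9.9700, {6, 11}) = min(|9.9700 - 6|, |9.9700 - 11|)
= min(3.9700, 1.0300) = 1.0300
Resolvent bound = 1/1.0300 = 0.9709

0.9709


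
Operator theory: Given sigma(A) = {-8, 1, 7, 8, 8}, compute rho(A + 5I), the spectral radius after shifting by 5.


Spectrum of A + 5I = {-3, 6, 12, 13, 13}
Spectral radius = max |lambda| over the shifted spectrum
= max(3, 6, 12, 13, 13) = 13

13


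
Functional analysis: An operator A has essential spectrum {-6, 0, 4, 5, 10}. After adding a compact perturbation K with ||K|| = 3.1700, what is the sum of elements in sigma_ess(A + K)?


By Weyl's theorem, the essential spectrum is invariant under compact perturbations.
sigma_ess(A + K) = sigma_ess(A) = {-6, 0, 4, 5, 10}
Sum = -6 + 0 + 4 + 5 + 10 = 13

13


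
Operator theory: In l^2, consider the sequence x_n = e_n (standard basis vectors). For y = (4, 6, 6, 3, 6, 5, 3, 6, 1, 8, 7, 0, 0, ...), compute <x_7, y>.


x_7 = e_7 is the standard basis vector with 1 in position 7.
<x_7, y> = y_7 = 3
As n -> infinity, <x_n, y> -> 0, confirming weak convergence of (x_n) to 0.

3


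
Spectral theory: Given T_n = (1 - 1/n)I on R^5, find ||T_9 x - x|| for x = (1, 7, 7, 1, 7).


T_9 x - x = (1 - 1/9)x - x = -x/9
||x|| = sqrt(149) = 12.2066
||T_9 x - x|| = ||x||/9 = 12.2066/9 = 1.3563

1.3563


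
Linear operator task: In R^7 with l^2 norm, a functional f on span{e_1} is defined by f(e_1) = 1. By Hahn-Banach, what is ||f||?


The norm of f is given by ||f|| = sup_{||x||=1} |f(x)|.
On span{e_1}, ||e_1|| = 1, so ||f|| = |f(e_1)| / ||e_1||
= |1| / 1 = 1.0000

1.0000


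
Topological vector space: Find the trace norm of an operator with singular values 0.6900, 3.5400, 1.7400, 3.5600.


The nuclear norm is the sum of all singular values.
||T||_1 = 0.6900 + 3.5400 + 1.7400 + 3.5600
= 9.5300

9.5300


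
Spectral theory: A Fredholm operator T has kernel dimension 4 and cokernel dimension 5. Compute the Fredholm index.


The Fredholm index is defined as ind(T) = dim(ker T) - dim(coker T)
= 4 - 5
= -1

-1


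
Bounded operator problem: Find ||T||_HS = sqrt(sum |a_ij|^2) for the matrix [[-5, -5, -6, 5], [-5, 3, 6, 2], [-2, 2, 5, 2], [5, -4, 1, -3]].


The Hilbert-Schmidt norm is sqrt(sum of squares of all entries).
Sum of squares = (-5)^2 + (-5)^2 + (-6)^2 + 5^2 + (-5)^2 + 3^2 + 6^2 + 2^2 + (-2)^2 + 2^2 + 5^2 + 2^2 + 5^2 + (-4)^2 + 1^2 + (-3)^2
= 25 + 25 + 36 + 25 + 25 + 9 + 36 + 4 + 4 + 4 + 25 + 4 + 25 + 16 + 1 + 9 = 273
||T||_HS = sqrt(273) = 16.5227

16.5227


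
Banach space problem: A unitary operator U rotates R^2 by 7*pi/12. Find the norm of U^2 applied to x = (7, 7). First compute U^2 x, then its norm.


U is a rotation by theta = 7*pi/12
U^2 = rotation by 2*theta = 14*pi/12
cos(14*pi/12) = -0.8660, sin(14*pi/12) = -0.5000
U^2 x = (-0.8660 * 7 - -0.5000 * 7, -0.5000 * 7 + -0.8660 * 7)
= (-2.5622, -9.5622)
||U^2 x|| = sqrt((-2.5622)^2 + (-9.5622)^2) = sqrt(98.0000) = 9.8995

9.8995


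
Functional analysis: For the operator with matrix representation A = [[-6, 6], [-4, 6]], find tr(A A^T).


trace(A * A^T) = sum of squares of all entries
= (-6)^2 + 6^2 + (-4)^2 + 6^2
= 36 + 36 + 16 + 36
= 124

124


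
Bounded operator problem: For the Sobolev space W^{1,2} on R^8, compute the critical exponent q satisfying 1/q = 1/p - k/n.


Using the Sobolev embedding formula: 1/q = 1/p - k/n
1/q = 1/2 - 1/8 = 3/8
q = 1/(3/8) = 8/3 = 2.6667

2.6667


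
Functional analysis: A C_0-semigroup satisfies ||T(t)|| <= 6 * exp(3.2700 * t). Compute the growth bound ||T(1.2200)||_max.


||T(1.2200)|| <= 6 * exp(3.2700 * 1.2200)
= 6 * exp(3.9894)
= 6 * 54.0225
= 324.1348

324.1348


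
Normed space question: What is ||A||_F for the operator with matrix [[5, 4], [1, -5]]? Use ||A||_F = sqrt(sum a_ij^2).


||A||_F^2 = sum a_ij^2
= 5^2 + 4^2 + 1^2 + (-5)^2
= 25 + 16 + 1 + 25 = 67
||A||_F = sqrt(67) = 8.1854

8.1854


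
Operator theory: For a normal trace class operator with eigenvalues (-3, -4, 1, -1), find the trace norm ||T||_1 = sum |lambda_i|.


For a normal operator, singular values equal |eigenvalues|.
Trace norm = sum |lambda_i| = 3 + 4 + 1 + 1
= 9

9


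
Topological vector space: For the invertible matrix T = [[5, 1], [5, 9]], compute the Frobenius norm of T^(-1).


det(T) = 5*9 - 1*5 = 40
T^(-1) = (1/40) * [[9, -1], [-5, 5]] = [[0.2250, -0.0250], [-0.1250, 0.1250]]
||T^(-1)||_F^2 = 0.2250^2 + (-0.0250)^2 + (-0.1250)^2 + 0.1250^2 = 0.0825
||T^(-1)||_F = sqrt(0.0825) = 0.2872

0.2872


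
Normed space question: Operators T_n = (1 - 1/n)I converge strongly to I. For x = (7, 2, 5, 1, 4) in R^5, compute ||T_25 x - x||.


T_25 x - x = (1 - 1/25)x - x = -x/25
||x|| = sqrt(95) = 9.7468
||T_25 x - x|| = ||x||/25 = 9.7468/25 = 0.3899

0.3899


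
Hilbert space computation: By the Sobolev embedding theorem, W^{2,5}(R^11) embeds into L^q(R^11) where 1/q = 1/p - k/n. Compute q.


Using the Sobolev embedding formula: 1/q = 1/p - k/n
1/q = 1/5 - 2/11 = 1/55
q = 1/(1/55) = 55

55.0000


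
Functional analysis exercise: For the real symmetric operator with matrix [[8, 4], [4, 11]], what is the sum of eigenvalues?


For a self-adjoint (symmetric) matrix, the eigenvalues are real.
The sum of eigenvalues equals the trace of the matrix.
trace = 8 + 11 = 19

19


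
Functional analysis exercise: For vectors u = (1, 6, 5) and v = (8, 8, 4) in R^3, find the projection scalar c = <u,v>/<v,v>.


Computing <u,v> = 1*8 + 6*8 + 5*4 = 76
Computing <v,v> = 8^2 + 8^2 + 4^2 = 144
Projection coefficient = 76/144 = 0.5278

0.5278


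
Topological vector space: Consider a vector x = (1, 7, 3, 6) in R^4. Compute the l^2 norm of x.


The l^2 norm = (sum |x_i|^2)^(1/2)
Sum of 2th powers = 1 + 49 + 9 + 36 = 95
||x||_2 = (95)^(1/2) = 9.7468

9.7468


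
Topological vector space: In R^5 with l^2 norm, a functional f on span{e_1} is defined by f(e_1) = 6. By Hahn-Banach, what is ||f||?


The norm of f is given by ||f|| = sup_{||x||=1} |f(x)|.
On span{e_1}, ||e_1|| = 1, so ||f|| = |f(e_1)| / ||e_1||
= |6| / 1 = 6.0000

6.0000


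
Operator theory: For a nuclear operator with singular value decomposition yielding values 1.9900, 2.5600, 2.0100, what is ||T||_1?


The nuclear norm is the sum of all singular values.
||T||_1 = 1.9900 + 2.5600 + 2.0100
= 6.5600

6.5600


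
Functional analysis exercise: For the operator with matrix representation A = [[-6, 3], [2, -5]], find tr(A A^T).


trace(A * A^T) = sum of squares of all entries
= (-6)^2 + 3^2 + 2^2 + (-5)^2
= 36 + 9 + 4 + 25
= 74

74


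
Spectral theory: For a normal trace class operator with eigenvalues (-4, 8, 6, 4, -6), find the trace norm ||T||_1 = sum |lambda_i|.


For a normal operator, singular values equal |eigenvalues|.
Trace norm = sum |lambda_i| = 4 + 8 + 6 + 4 + 6
= 28

28


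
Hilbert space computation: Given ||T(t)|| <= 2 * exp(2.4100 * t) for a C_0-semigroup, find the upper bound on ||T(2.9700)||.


||T(2.9700)|| <= 2 * exp(2.4100 * 2.9700)
= 2 * exp(7.1577)
= 2 * 1283.9544
= 2567.9089

2567.9089


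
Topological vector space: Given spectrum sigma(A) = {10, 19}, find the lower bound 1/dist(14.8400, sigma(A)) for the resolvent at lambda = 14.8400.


dist(14.8400, {10, 19}) = min(|14.8400 - 10|, |14.8400 - 19|)
= min(4.8400, 4.1600) = 4.1600
Resolvent bound = 1/4.1600 = 0.2404

0.2404


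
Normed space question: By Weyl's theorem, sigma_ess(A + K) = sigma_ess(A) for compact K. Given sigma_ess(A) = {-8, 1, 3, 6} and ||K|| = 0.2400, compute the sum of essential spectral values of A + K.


By Weyl's theorem, the essential spectrum is invariant under compact perturbations.
sigma_ess(A + K) = sigma_ess(A) = {-8, 1, 3, 6}
Sum = -8 + 1 + 3 + 6 = 2

2


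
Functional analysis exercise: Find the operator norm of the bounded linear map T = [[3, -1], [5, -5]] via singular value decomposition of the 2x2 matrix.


A^T A = [[34, -28], [-28, 26]]
trace(A^T A) = 60, det(A^T A) = 100
discriminant = 60^2 - 4*100 = 3200
Largest eigenvalue of A^T A = (trace + sqrt(disc))/2 = 58.2843
||T|| = sqrt(58.2843) = 7.6344

7.6344


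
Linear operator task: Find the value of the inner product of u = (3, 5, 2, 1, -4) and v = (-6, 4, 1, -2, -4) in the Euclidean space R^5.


Computing the standard inner product <u, v> = sum u_i * v_i
= 3*-6 + 5*4 + 2*1 + 1*-2 + -4*-4
= -18 + 20 + 2 + -2 + 16
= 18

18


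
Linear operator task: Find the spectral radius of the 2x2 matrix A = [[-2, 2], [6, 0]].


For a 2x2 matrix, eigenvalues satisfy lambda^2 - (trace)*lambda + det = 0
trace = -2 + 0 = -2
det = -2*0 - 2*6 = -12
discriminant = (-2)^2 - 4*(-12) = 52
spectral radius = max |eigenvalue| = 4.6056

4.6056


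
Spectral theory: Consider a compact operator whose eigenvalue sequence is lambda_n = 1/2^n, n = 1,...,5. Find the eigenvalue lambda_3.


The eigenvalue formula gives lambda_3 = 1/2^3
= 1/8
= 0.1250

0.1250


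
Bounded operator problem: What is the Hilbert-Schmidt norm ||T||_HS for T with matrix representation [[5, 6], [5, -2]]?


The Hilbert-Schmidt norm is sqrt(sum of squares of all entries).
Sum of squares = 5^2 + 6^2 + 5^2 + (-2)^2
= 25 + 36 + 25 + 4 = 90
||T||_HS = sqrt(90) = 9.4868

9.4868


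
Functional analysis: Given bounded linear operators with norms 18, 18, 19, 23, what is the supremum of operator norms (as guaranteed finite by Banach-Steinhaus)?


By the Uniform Boundedness Principle, the supremum of norms is finite.
sup_k ||T_k|| = max(18, 18, 19, 23) = 23

23


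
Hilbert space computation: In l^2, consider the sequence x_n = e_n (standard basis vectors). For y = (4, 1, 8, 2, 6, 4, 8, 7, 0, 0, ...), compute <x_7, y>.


x_7 = e_7 is the standard basis vector with 1 in position 7.
<x_7, y> = y_7 = 8
As n -> infinity, <x_n, y> -> 0, confirming weak convergence of (x_n) to 0.

8


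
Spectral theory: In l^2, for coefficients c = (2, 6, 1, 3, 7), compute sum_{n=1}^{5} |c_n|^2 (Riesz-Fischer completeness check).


sum |c_n|^2 = 2^2 + 6^2 + 1^2 + 3^2 + 7^2
= 4 + 36 + 1 + 9 + 49
= 99

99


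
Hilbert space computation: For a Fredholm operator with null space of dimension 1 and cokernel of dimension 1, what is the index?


The Fredholm index is defined as ind(T) = dim(ker T) - dim(coker T)
= 1 - 1
= 0

0


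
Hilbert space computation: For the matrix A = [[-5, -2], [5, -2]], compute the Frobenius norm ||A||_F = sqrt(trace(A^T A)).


||A||_F^2 = sum a_ij^2
= (-5)^2 + (-2)^2 + 5^2 + (-2)^2
= 25 + 4 + 25 + 4 = 58
||A||_F = sqrt(58) = 7.6158

7.6158


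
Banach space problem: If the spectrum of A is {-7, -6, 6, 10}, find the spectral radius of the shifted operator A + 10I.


Spectrum of A + 10I = {3, 4, 16, 20}
Spectral radius = max |lambda| over the shifted spectrum
= max(3, 4, 16, 20) = 20

20


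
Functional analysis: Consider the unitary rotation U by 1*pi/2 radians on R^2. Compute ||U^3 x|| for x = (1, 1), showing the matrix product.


U is a rotation by theta = 1*pi/2
U^3 = rotation by 3*theta = 3*pi/2
cos(3*pi/2) = 0.0000, sin(3*pi/2) = -1.0000
U^3 x = (0.0000 * 1 - -1.0000 * 1, -1.0000 * 1 + 0.0000 * 1)
= (1.0000, -1.0000)
||U^3 x|| = sqrt(1.0000^2 + (-1.0000)^2) = sqrt(2.0000) = 1.4142

1.4142


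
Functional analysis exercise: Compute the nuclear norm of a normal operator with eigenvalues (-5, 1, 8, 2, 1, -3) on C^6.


For a normal operator, singular values equal |eigenvalues|.
Trace norm = sum |lambda_i| = 5 + 1 + 8 + 2 + 1 + 3
= 20

20


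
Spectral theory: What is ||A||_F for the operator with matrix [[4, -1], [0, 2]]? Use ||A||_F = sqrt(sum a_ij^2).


||A||_F^2 = sum a_ij^2
= 4^2 + (-1)^2 + 0^2 + 2^2
= 16 + 1 + 0 + 4 = 21
||A||_F = sqrt(21) = 4.5826

4.5826


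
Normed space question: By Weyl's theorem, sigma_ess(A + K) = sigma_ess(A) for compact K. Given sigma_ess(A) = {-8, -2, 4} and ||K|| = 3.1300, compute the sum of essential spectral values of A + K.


By Weyl's theorem, the essential spectrum is invariant under compact perturbations.
sigma_ess(A + K) = sigma_ess(A) = {-8, -2, 4}
Sum = -8 + -2 + 4 = -6

-6


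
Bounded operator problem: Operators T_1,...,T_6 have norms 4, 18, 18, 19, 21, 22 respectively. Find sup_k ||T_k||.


By the Uniform Boundedness Principle, the supremum of norms is finite.
sup_k ||T_k|| = max(4, 18, 18, 19, 21, 22) = 22

22


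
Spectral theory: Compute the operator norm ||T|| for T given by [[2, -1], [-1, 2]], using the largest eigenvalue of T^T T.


A^T A = [[5, -4], [-4, 5]]
trace(A^T A) = 10, det(A^T A) = 9
discriminant = 10^2 - 4*9 = 64
Largest eigenvalue of A^T A = (trace + sqrt(disc))/2 = 9.0000
||T|| = sqrt(9.0000) = 3.0000

3.0000


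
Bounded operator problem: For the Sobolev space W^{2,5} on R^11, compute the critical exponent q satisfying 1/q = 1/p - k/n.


Using the Sobolev embedding formula: 1/q = 1/p - k/n
1/q = 1/5 - 2/11 = 1/55
q = 1/(1/55) = 55

55.0000


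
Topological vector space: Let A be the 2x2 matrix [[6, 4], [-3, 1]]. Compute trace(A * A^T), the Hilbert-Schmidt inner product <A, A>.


trace(A * A^T) = sum of squares of all entries
= 6^2 + 4^2 + (-3)^2 + 1^2
= 36 + 16 + 9 + 1
= 62

62


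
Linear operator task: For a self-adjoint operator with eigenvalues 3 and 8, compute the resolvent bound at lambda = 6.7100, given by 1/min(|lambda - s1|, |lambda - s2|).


dist(6.7100, {3, 8}) = min(|6.7100 - 3|, |6.7100 - 8|)
= min(3.7100, 1.2900) = 1.2900
Resolvent bound = 1/1.2900 = 0.7752

0.7752


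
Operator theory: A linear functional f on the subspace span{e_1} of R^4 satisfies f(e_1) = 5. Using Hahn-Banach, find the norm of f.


The norm of f is given by ||f|| = sup_{||x||=1} |f(x)|.
On span{e_1}, ||e_1|| = 1, so ||f|| = |f(e_1)| / ||e_1||
= |5| / 1 = 5.0000

5.0000


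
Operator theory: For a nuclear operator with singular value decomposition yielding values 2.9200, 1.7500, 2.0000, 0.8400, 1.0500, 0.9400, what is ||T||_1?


The nuclear norm is the sum of all singular values.
||T||_1 = 2.9200 + 1.7500 + 2.0000 + 0.8400 + 1.0500 + 0.9400
= 9.5000

9.5000


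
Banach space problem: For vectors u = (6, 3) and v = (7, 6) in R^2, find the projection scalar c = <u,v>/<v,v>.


Computing <u,v> = 6*7 + 3*6 = 60
Computing <v,v> = 7^2 + 6^2 = 85
Projection coefficient = 60/85 = 0.7059

0.7059


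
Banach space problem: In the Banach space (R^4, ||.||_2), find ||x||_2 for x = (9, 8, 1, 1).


The l^2 norm = (sum |x_i|^2)^(1/2)
Sum of 2th powers = 81 + 64 + 1 + 1 = 147
||x||_2 = (147)^(1/2) = 12.1244

12.1244


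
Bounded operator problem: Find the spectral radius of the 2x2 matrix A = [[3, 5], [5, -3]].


For a 2x2 matrix, eigenvalues satisfy lambda^2 - (trace)*lambda + det = 0
trace = 3 + -3 = 0
det = 3*-3 - 5*5 = -34
discriminant = 0^2 - 4*(-34) = 136
spectral radius = max |eigenvalue| = 5.8310

5.8310


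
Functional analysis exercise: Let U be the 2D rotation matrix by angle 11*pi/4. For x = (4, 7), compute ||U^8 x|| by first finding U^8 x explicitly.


U is a rotation by theta = 11*pi/4
U^8 = rotation by 8*theta = 88*pi/4 = 0*pi/4 (mod 2*pi)
cos(0*pi/4) = 1.0000, sin(0*pi/4) = 0.0000
U^8 x = (1.0000 * 4 - 0.0000 * 7, 0.0000 * 4 + 1.0000 * 7)
= (4.0000, 7.0000)
||U^8 x|| = sqrt(4.0000^2 + 7.0000^2) = sqrt(65.0000) = 8.0623

8.0623


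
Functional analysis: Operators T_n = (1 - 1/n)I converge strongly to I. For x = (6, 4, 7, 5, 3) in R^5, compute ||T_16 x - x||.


T_16 x - x = (1 - 1/16)x - x = -x/16
||x|| = sqrt(135) = 11.6190
||T_16 x - x|| = ||x||/16 = 11.6190/16 = 0.7262

0.7262


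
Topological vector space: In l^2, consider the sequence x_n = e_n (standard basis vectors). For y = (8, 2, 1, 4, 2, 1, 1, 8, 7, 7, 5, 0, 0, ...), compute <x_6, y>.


x_6 = e_6 is the standard basis vector with 1 in position 6.
<x_6, y> = y_6 = 1
As n -> infinity, <x_n, y> -> 0, confirming weak convergence of (x_n) to 0.

1


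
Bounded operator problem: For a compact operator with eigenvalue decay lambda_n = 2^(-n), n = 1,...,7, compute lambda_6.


The eigenvalue formula gives lambda_6 = 1/2^6
= 1/64
= 0.0156

0.0156


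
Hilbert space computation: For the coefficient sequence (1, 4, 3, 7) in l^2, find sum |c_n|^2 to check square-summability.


sum |c_n|^2 = 1^2 + 4^2 + 3^2 + 7^2
= 1 + 16 + 9 + 49
= 75

75


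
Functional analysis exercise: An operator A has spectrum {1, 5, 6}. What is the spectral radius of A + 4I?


Spectrum of A + 4I = {5, 9, 10}
Spectral radius = max |lambda| over the shifted spectrum
= max(5, 9, 10) = 10

10


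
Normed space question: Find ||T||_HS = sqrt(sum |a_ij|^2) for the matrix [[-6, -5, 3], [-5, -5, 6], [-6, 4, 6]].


The Hilbert-Schmidt norm is sqrt(sum of squares of all entries).
Sum of squares = (-6)^2 + (-5)^2 + 3^2 + (-5)^2 + (-5)^2 + 6^2 + (-6)^2 + 4^2 + 6^2
= 36 + 25 + 9 + 25 + 25 + 36 + 36 + 16 + 36 = 244
||T||_HS = sqrt(244) = 15.6205

15.6205


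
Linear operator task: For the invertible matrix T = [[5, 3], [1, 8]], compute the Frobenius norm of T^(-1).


det(T) = 5*8 - 3*1 = 37
T^(-1) = (1/37) * [[8, -3], [-1, 5]] = [[0.2162, -0.0811], [-0.0270, 0.1351]]
||T^(-1)||_F^2 = 0.2162^2 + (-0.0811)^2 + (-0.0270)^2 + 0.1351^2 = 0.0723
||T^(-1)||_F = sqrt(0.0723) = 0.2689

0.2689


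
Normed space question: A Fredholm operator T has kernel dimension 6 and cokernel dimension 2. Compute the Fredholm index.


The Fredholm index is defined as ind(T) = dim(ker T) - dim(coker T)
= 6 - 2
= 4

4


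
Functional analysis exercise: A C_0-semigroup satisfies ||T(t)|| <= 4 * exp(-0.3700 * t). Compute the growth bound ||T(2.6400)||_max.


||T(2.6400)|| <= 4 * exp(-0.3700 * 2.6400)
= 4 * exp(-0.9768)
= 4 * 0.3765
= 1.5061

1.5061


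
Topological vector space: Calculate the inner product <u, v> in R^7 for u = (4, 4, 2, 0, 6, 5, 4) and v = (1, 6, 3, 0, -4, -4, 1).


Computing the standard inner product <u, v> = sum u_i * v_i
= 4*1 + 4*6 + 2*3 + 0*0 + 6*-4 + 5*-4 + 4*1
= 4 + 24 + 6 + 0 + -24 + -20 + 4
= -6

-6


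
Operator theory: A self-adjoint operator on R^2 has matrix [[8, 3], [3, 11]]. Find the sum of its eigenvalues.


For a self-adjoint (symmetric) matrix, the eigenvalues are real.
The sum of eigenvalues equals the trace of the matrix.
trace = 8 + 11 = 19

19


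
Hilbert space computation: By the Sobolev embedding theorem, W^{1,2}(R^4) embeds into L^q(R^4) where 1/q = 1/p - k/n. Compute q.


Using the Sobolev embedding formula: 1/q = 1/p - k/n
1/q = 1/2 - 1/4 = 1/4
q = 1/(1/4) = 4

4.0000


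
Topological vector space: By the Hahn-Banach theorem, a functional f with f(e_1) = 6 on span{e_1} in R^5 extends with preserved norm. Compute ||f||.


The norm of f is given by ||f|| = sup_{||x||=1} |f(x)|.
On span{e_1}, ||e_1|| = 1, so ||f|| = |f(e_1)| / ||e_1||
= |6| / 1 = 6.0000

6.0000


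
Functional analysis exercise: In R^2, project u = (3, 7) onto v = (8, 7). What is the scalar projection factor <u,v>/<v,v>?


Computing <u,v> = 3*8 + 7*7 = 73
Computing <v,v> = 8^2 + 7^2 = 113
Projection coefficient = 73/113 = 0.6460

0.6460


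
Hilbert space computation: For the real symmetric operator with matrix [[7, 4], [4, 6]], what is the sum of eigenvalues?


For a self-adjoint (symmetric) matrix, the eigenvalues are real.
The sum of eigenvalues equals the trace of the matrix.
trace = 7 + 6 = 13

13
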